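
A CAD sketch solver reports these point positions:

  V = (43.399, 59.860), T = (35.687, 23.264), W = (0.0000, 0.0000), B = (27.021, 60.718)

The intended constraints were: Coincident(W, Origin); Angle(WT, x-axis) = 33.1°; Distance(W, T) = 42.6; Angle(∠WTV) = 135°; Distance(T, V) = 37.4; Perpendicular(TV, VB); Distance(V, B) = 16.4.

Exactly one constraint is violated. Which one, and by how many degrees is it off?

Perpendicular(TV, VB) — off by 8.90°.

W = (0.00, 0.00) ✓; WT at 33.10° ✓; |WT| = 42.60 ✓; ∠WTV = 135.0° ✓; |TV| = 37.40 ✓; ∠(TV, VB) = 98.90° ✗; |VB| = 16.40 ✓.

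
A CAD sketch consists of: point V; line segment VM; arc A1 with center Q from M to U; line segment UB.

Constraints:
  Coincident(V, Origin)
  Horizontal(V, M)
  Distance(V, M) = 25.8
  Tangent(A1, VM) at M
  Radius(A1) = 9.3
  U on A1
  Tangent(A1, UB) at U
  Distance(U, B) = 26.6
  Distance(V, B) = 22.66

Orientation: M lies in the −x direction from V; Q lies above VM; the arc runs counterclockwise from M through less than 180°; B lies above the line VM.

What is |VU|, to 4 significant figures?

19.18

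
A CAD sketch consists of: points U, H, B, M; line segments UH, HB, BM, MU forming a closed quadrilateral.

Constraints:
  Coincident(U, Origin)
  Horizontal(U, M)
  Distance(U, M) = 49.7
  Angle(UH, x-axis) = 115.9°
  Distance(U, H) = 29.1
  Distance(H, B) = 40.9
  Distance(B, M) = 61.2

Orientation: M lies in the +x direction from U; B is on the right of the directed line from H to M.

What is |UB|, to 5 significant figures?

17.557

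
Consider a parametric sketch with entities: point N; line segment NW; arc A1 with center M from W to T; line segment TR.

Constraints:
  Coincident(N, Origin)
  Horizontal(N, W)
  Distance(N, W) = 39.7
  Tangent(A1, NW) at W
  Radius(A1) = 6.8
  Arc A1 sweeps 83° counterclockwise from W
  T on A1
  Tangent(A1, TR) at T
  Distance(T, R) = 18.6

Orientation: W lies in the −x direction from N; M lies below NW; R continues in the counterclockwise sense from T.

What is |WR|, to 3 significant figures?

26.0

N is at the origin; N and W share the same y with |NW| = 39.7 and W on the −x side, so W = (-39.7, 0.00). Tangency of A1 to NW means the radius MW is perpendicular to NW, so M = W + (0, -6.8) = (-39.7, -6.80). On A1, W sits at bearing 90° from M; an 83° counterclockwise sweep puts T at bearing 173°, so T = M + 6.8·(cos 173°, sin 173°) = (-46.4, -5.97). Since A1 is tangent to TR there, MT ⟂ TR, so TR runs along (−sin 173°, cos 173°); with |TR| = 18.6, R = (-48.7, -24.4). Then |WR| = |R − W| = 26.0.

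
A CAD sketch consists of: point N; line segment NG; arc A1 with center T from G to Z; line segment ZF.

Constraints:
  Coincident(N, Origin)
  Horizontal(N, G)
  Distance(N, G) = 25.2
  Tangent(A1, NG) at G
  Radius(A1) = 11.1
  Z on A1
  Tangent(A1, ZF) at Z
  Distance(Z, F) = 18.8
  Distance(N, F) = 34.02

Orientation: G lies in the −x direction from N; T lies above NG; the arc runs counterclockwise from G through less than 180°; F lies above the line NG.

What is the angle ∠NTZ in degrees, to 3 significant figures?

26.9°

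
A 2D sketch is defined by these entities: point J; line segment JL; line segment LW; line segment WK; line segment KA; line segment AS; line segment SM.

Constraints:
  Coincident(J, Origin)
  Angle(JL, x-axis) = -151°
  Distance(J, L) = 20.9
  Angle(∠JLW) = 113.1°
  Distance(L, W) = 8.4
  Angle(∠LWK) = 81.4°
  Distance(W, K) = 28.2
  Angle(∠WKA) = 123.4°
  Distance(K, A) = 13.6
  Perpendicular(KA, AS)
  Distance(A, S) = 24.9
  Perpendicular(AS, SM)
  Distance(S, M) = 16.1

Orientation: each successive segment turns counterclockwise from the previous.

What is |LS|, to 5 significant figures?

21.607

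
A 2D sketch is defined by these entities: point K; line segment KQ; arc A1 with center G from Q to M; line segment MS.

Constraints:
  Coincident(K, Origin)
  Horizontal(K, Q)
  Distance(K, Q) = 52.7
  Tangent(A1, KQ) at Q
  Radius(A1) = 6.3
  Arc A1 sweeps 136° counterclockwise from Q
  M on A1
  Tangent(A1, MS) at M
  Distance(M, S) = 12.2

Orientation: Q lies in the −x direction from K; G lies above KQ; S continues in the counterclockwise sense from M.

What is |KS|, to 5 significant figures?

60.275

On A1, Q sits at bearing -90° from G; a 136° counterclockwise sweep puts M at bearing 46°, so M = G + 6.3·(cos 46°, sin 46°) = (-48.324, 10.832). The tangent condition forces GM to be normal to MS, so MS runs along (−sin 46°, cos 46°); with |MS| = 12.2, S = (-57.100, 19.307). Then |KS| = |S − K| = 60.275.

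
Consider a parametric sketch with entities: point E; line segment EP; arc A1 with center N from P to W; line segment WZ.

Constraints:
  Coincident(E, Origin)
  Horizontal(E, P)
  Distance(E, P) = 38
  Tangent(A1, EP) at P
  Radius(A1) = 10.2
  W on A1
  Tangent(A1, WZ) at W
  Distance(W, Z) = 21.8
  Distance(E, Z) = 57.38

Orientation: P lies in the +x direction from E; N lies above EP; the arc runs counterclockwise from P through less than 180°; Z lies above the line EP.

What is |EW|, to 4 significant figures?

49.34

Checks: |NW| = 10.20 ✓; ∠(NW, WZ) = 90.00° ✓; |WZ| = 21.80 ✓; |EZ| = 57.38 ✓.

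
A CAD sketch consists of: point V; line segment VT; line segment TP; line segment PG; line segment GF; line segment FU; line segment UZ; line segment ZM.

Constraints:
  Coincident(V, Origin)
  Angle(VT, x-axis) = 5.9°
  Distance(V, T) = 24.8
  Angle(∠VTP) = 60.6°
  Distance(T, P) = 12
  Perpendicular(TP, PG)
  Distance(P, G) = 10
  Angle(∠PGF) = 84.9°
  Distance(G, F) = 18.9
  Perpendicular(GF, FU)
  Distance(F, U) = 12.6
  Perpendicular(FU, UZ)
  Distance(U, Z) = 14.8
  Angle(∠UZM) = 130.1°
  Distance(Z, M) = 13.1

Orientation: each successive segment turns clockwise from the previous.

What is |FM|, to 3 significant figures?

23.4

V is at the origin; VT runs at 5.9° with length 24.8, so T = (24.7, 2.55). ∠VTP = 60.6° gives TP at -114° from the x-axis; with |TP| = 12.0, P = (19.9, -8.46). The perpendicularity gives PG at right angles to TP, so PG runs at 156°; with |PG| = 10.0, G = (10.7, -4.47). ∠PGF = 84.9° gives GF at 61.4° from the x-axis; with |GF| = 18.9, F = (19.8, 12.1). GF ⟂ FU, so FU runs at -28.6°; with |FU| = 12.6, U = (30.8, 6.09). The perpendicularity gives UZ at right angles to FU, so UZ runs at -119°; with |UZ| = 14.8, Z = (23.7, -6.90). ∠UZM = 130.1° gives ZM at -168° from the x-axis; with |ZM| = 13.1, M = (10.9, -9.51). Then |FM| = |M − F| = 23.4.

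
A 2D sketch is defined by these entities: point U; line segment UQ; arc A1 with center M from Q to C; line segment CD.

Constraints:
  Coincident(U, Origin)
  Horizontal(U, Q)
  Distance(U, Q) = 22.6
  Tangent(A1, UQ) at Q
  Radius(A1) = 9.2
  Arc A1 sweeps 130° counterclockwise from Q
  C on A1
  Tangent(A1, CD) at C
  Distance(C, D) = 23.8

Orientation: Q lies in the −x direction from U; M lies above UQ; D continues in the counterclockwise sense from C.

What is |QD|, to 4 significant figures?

34.35

On A1, Q sits at bearing -90° from M; a 130° counterclockwise sweep puts C at bearing 40°, so C = M + 9.2·(cos 40°, sin 40°) = (-15.55, 15.11). Tangency of A1 to CD means the radius MC is perpendicular to CD, so CD runs along (−sin 40°, cos 40°); with |CD| = 23.8, D = (-30.85, 33.35). Then |QD| = |D − Q| = 34.35.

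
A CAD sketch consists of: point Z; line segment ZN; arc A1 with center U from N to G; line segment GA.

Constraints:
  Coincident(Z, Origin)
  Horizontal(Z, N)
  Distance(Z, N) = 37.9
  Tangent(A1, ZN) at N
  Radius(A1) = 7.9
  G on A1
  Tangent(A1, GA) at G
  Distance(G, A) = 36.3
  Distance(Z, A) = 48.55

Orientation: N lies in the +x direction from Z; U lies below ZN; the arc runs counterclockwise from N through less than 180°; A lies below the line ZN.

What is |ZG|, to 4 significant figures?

30.82

Z is at the origin; ZN is horizontal with |ZN| = 37.9 and N on the +x side, so N = (37.90, 0.000). A1 meets ZN tangentially, so UN is at right angles to ZN, so U = N + (0, -7.9) = (37.90, -7.900). Since UG ⟂ GA (tangency), |UA| = √(7.9² + 36.3²) = 37.15 regardless of where G sits on A1. So A lies on both circle(Z, 48.55) and circle(U, 37.15); the below-ZN intersection is A = (23.85, -42.29). G is the foot of the tangent from A: G = (30.12, -6.535).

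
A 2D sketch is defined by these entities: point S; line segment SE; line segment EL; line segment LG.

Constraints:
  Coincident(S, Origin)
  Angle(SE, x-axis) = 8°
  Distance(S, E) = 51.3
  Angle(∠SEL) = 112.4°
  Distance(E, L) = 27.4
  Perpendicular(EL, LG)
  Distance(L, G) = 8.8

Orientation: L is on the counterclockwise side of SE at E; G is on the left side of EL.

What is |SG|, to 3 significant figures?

60.8

∠SEL = 112.4°, so EL runs at 8.0° + (180° − 112.4°) = 75.6° from the x-axis; with |EL| = 27.4, L = E + 27.4·(cos 75.6°, sin 75.6°) = (57.6, 33.7). The perpendicularity gives LG at right angles to EL; with |LG| = 8.8 on the left of EL, G = L + 8.8·(-0.969, 0.249) = (49.1, 35.9). Then |SG| = |G − S| = 60.8.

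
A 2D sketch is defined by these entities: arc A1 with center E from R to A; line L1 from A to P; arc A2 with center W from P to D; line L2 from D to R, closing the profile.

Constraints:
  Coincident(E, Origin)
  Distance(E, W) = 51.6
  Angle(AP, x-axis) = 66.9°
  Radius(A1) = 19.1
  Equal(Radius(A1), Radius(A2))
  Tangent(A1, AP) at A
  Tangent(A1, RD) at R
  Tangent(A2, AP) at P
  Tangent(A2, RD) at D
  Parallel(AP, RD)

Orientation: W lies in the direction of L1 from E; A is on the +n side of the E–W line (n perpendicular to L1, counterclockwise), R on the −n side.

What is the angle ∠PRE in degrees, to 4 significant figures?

53.49°

The slot axis is L1's direction at 66.9°, so u = (cos 66.9°, sin 66.9°) = (0.3923, 0.9198) and n = (−sin 66.9°, cos 66.9°) = (-0.9198, 0.3923). E is at the origin and W lies 51.6 along u from E, so W = 51.6·u = (20.24, 47.46). Tangency of A1 to both parallel lines with radius 19.1 puts A and R at E ± 19.1·n: A = (-17.57, 7.494), R = (17.57, -7.494). Equal radii place P and D the same way about W: P = W + 19.1·n = (2.676, 54.96), D = W − 19.1·n = (37.81, 39.97). Then cos ∠PRE = RP·RE / (|RP||RE|), giving 53.49°.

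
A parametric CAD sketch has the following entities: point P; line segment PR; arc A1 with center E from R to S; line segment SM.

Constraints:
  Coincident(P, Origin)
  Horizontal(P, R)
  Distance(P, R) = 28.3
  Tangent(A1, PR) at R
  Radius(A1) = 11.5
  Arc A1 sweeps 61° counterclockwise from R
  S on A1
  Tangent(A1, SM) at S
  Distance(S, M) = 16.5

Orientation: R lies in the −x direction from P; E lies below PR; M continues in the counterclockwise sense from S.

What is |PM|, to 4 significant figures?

50.63

P is at the origin; P and R share the same y with |PR| = 28.3 and R on the −x side, so R = (-28.30, 0.000). A1 meets PR tangentially, so ER is at right angles to PR, so E = R + (0, -11.5) = (-28.30, -11.50). On A1, R sits at bearing 90° from E; a 61° counterclockwise sweep puts S at bearing 151°, so S = E + 11.5·(cos 151°, sin 151°) = (-38.36, -5.925). Tangency of A1 to SM means the radius ES is perpendicular to SM, so SM runs along (−sin 151°, cos 151°); with |SM| = 16.5, M = (-46.36, -20.36). Then |PM| = |M − P| = 50.63.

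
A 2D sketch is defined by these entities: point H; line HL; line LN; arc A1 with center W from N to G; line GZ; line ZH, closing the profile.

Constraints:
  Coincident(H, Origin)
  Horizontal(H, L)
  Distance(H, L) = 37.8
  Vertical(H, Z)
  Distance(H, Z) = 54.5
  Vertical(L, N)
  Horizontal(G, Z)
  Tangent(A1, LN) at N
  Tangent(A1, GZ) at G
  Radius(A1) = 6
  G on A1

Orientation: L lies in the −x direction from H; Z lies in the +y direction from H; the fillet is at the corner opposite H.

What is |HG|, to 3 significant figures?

63.1

The virtual corner opposite H is at (-37.8, 54.5). The tangent condition forces WN to be normal to LN and A1 meets GZ tangentially, so WG is at right angles to GZ, with radius 6.0, so the center W sits 6.0 in from both sides at W = (-31.8, 48.5). That places the tangent points at N = (-37.8, 48.5) on LN and G = (-31.8, 54.5) on GZ. Then |HG| = |G − H| = 63.1.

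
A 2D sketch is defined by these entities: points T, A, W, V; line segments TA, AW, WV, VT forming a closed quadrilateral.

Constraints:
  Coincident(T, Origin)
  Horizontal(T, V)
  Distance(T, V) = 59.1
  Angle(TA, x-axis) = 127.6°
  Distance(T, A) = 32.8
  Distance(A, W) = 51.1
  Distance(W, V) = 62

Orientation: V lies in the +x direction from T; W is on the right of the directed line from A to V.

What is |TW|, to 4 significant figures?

20.75

T is at the origin; T and V share the same y with |TV| = 59.1 and V in +x, so V = (59.1, 0). TA runs at 127.6° with |TA| = 32.8, so A = (-20.01, 25.99). W is determined by |AW| = 51.1 and |WV| = 62.0 together: it lies at the intersection of circle(A, 51.1) and circle(V, 62.0). With |AV| = 83.27, the foot of the radical line on AV is 34.23 from A and the perpendicular offset is √(51.1² − 34.23²) = 37.94. Taking the right-of-AV solution: W = (0.6716, -20.74).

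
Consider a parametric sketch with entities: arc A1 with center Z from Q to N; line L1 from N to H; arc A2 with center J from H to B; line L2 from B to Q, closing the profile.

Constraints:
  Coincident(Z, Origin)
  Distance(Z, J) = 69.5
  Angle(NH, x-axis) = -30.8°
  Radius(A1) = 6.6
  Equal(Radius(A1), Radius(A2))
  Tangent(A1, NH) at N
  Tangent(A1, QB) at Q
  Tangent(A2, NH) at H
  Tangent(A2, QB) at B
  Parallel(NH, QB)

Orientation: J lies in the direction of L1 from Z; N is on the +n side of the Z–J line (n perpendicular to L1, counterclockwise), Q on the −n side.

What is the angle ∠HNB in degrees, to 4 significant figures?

10.75°

Tangency of A1 to both parallel lines with radius 6.6 puts N and Q at Z ± 6.6·n: N = (3.379, 5.669), Q = (-3.379, -5.669). Equal radii place H and B the same way about J: H = J + 6.6·n = (63.08, -29.92), B = J − 6.6·n = (56.32, -41.26). Then cos ∠HNB = NH·NB / (|NH||NB|), giving 10.75°.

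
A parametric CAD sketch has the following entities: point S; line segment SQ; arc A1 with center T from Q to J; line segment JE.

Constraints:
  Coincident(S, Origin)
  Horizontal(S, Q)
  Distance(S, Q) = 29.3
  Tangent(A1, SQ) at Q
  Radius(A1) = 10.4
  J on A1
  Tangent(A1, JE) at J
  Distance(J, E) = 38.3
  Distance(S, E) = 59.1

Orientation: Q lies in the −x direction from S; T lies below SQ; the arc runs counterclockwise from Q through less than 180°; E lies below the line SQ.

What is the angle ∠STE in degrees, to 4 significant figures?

112.7°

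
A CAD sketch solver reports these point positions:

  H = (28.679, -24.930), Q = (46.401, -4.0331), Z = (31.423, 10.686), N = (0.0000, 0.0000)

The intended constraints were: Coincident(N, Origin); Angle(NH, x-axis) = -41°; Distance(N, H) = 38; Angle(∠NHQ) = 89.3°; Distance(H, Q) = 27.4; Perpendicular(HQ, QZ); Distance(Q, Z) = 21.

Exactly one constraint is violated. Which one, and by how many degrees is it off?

Perpendicular(HQ, QZ) — off by 4.20°.

N = (0.00, 0.00) ✓; NH at -41.00° ✓; |NH| = 38.00 ✓; ∠NHQ = 89.30° ✓; |HQ| = 27.40 ✓; ∠(HQ, QZ) = 85.80° ✗; |QZ| = 21.00 ✓.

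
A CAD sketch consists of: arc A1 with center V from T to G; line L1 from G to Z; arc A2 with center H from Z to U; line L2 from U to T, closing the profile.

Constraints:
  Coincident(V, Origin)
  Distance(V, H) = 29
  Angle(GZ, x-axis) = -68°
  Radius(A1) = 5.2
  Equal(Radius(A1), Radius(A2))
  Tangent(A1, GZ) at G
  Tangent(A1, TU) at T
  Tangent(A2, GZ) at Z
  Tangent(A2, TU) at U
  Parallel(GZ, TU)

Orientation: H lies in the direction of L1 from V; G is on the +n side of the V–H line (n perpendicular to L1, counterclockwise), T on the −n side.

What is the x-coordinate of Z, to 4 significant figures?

15.68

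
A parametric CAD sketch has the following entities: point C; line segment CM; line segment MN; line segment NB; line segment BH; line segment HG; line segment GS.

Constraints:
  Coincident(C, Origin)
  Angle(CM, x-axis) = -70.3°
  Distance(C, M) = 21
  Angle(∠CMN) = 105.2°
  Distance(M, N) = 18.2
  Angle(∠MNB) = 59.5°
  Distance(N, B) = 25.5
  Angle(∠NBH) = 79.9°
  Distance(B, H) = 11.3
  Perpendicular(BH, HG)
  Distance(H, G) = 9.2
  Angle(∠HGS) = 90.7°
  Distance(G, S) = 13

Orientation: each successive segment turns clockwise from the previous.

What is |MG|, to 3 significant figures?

8.08

C is at the origin; CM runs at -70.3° with length 21.0, so M = (7.08, -19.8). ∠CMN = 105.2° gives MN at -145° from the x-axis; with |MN| = 18.2, N = (-7.85, -30.2). ∠MNB = 59.5° gives NB at 94.4° from the x-axis; with |NB| = 25.5, B = (-9.80, -4.76). ∠NBH = 79.9° gives BH at -5.70° from the x-axis; with |BH| = 11.3, H = (1.44, -5.88). BH is perpendicular to HG, so HG runs at -95.7°; with |HG| = 9.2, G = (0.526, -15.0). Then |MG| = |G − M| = 8.08.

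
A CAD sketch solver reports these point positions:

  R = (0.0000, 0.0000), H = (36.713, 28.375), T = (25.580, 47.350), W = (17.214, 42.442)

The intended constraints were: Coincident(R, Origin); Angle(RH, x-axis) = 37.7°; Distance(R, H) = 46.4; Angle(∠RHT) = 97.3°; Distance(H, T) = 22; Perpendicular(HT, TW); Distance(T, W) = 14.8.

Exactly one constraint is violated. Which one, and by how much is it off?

Distance(T, W) = 14.8 — off by 5.10.

R = (0.00, 0.00) ✓; RH at 37.70° ✓; |RH| = 46.40 ✓; ∠RHT = 97.30° ✓; |HT| = 22.00 ✓; ∠(HT, TW) = 90.00° ✓; |TW| = 9.699 ✗.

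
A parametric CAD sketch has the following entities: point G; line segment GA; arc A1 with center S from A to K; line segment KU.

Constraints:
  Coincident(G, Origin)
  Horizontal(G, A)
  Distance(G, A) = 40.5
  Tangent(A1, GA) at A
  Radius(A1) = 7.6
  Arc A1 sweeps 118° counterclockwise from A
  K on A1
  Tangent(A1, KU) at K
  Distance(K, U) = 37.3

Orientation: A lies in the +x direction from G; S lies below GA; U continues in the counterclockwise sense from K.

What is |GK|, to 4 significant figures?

35.59

G is at the origin; GA is horizontal with |GA| = 40.5 and A on the +x side, so A = (40.50, 0.000). Tangency of A1 to GA means the radius SA is perpendicular to GA, so S = A + (0, -7.6) = (40.50, -7.600). On A1, A sits at bearing 90° from S; a 118° counterclockwise sweep puts K at bearing 208°, so K = S + 7.6·(cos 208°, sin 208°) = (33.79, -11.17). Then |GK| = |K − G| = 35.59.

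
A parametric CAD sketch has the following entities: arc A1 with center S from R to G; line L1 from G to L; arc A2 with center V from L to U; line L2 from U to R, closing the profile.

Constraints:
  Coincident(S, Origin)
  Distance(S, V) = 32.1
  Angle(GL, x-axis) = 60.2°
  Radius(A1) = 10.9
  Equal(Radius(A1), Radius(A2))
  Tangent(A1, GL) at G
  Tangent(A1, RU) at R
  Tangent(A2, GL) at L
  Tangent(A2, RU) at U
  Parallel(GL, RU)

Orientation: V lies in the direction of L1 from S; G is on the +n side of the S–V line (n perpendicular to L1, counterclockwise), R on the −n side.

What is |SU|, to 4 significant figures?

33.90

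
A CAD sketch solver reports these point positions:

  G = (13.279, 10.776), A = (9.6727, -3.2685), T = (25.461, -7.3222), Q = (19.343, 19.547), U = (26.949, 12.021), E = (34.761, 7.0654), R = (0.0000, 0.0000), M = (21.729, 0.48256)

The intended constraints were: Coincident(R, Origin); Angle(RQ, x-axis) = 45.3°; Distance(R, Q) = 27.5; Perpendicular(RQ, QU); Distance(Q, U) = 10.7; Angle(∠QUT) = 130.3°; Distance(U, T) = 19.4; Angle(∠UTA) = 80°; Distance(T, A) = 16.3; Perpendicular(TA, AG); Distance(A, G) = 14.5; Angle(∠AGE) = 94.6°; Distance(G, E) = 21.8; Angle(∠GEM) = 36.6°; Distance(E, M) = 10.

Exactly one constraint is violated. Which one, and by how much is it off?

Distance(E, M) = 10 — off by 4.60.

R = (0.00, 0.00) ✓; RQ at 45.30° ✓; |RQ| = 27.50 ✓; ∠(RQ, QU) = 90.00° ✓; |QU| = 10.70 ✓; ∠QUT = 130.3° ✓; |UT| = 19.40 ✓; ∠UTA = 80.00° ✓; |TA| = 16.30 ✓; ∠(TA, AG) = 90.00° ✓; |AG| = 14.50 ✓; ∠AGE = 94.60° ✓; |GE| = 21.80 ✓; ∠GEM = 36.60° ✓; |EM| = 14.60 ✗.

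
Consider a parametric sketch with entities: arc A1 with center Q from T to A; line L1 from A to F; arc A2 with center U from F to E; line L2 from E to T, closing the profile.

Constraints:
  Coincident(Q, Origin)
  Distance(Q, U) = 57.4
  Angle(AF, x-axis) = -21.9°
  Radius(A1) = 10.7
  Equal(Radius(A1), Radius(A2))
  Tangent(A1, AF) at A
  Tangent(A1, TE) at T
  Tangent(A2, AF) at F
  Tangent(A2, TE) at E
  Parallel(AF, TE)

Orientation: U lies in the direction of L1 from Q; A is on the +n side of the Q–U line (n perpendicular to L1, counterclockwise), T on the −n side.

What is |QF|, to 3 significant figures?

58.4

The slot axis is L1's direction at -21.9°, so u = (cos -21.9°, sin -21.9°) = (0.928, -0.373) and n = (−sin -21.9°, cos -21.9°) = (0.373, 0.928). Q is at the origin and U lies 57.4 along u from Q, so U = 57.4·u = (53.3, -21.4). Tangency of A1 to both parallel lines with radius 10.7 puts A and T at Q ± 10.7·n: A = (3.99, 9.93), T = (-3.99, -9.93). Equal radii place F and E the same way about U: F = U + 10.7·n = (57.2, -11.5), E = U − 10.7·n = (49.3, -31.3). Then |QF| = |F − Q| = 58.4.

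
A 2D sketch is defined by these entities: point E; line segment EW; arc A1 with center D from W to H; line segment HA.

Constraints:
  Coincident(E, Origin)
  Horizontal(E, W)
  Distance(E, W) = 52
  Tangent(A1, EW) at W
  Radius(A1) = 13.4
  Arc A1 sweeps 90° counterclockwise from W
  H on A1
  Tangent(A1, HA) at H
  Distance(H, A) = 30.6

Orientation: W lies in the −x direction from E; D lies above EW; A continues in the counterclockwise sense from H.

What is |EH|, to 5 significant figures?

40.860

E is at the origin; E and W share the same y with |EW| = 52.0 and W on the −x side, so W = (-52.000, 0.0000). The tangent condition forces DW to be normal to EW, so D = W + (0, 13.4) = (-52.000, 13.400). On A1, W sits at bearing -90° from D; a 90° counterclockwise sweep puts H at bearing 0°, so H = D + 13.4·(cos 0°, sin 0°) = (-38.600, 13.400). Then |EH| = |H − E| = 40.860.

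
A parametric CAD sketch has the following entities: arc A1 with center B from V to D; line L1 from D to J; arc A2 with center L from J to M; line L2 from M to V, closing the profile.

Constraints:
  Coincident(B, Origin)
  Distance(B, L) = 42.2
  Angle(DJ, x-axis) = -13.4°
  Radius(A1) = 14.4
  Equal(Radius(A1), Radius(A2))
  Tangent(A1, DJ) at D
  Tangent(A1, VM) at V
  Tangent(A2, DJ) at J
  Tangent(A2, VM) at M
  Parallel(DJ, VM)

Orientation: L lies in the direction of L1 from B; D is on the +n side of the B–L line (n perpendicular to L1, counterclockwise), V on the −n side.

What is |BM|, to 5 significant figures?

44.589

Tangency of A1 to both parallel lines with radius 14.4 puts D and V at B ± 14.4·n: D = (3.3372, 14.008), V = (-3.3372, -14.008). Equal radii place J and M the same way about L: J = L + 14.4·n = (44.388, 4.2282), M = L − 14.4·n = (37.714, -23.788). Then |BM| = |M − B| = 44.589.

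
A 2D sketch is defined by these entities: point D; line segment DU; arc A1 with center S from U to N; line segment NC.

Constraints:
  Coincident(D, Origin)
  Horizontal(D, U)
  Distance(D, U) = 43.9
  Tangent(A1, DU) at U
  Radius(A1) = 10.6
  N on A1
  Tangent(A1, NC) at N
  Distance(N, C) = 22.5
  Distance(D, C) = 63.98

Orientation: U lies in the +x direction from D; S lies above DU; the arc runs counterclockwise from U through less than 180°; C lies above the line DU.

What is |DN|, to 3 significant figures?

55.5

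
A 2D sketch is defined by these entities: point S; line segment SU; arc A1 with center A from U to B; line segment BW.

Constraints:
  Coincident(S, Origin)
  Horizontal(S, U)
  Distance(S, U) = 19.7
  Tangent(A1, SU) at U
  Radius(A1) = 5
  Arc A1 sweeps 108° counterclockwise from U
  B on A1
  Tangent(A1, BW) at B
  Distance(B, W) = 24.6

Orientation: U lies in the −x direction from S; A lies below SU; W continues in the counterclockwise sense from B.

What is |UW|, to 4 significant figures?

30.08

On A1, U sits at bearing 90° from A; a 108° counterclockwise sweep puts B at bearing 198°, so B = A + 5.0·(cos 198°, sin 198°) = (-24.46, -6.545). A1 meets BW tangentially, so AB is at right angles to BW, so BW runs along (−sin 198°, cos 198°); with |BW| = 24.6, W = (-16.85, -29.94). Then |UW| = |W − U| = 30.08.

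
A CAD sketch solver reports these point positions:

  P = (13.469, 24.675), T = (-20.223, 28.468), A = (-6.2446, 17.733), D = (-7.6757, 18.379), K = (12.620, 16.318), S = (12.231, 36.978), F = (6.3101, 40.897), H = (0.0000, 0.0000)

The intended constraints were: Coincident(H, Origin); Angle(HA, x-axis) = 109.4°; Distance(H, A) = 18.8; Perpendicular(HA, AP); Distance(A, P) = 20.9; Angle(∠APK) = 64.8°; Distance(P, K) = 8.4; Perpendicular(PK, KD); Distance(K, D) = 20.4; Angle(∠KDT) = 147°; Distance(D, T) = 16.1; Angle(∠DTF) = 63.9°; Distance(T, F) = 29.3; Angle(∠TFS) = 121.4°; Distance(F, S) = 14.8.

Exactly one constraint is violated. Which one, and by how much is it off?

Distance(F, S) = 14.8 — off by 7.70.

H = (0.00, 0.00) ✓; HA at 109.4° ✓; |HA| = 18.80 ✓; ∠(HA, AP) = 90.00° ✓; |AP| = 20.90 ✓; ∠APK = 64.80° ✓; |PK| = 8.400 ✓; ∠(PK, KD) = 90.00° ✓; |KD| = 20.40 ✓; ∠KDT = 147.0° ✓; |DT| = 16.10 ✓; ∠DTF = 63.90° ✓; |TF| = 29.30 ✓; ∠TFS = 121.4° ✓; |FS| = 7.100 ✗.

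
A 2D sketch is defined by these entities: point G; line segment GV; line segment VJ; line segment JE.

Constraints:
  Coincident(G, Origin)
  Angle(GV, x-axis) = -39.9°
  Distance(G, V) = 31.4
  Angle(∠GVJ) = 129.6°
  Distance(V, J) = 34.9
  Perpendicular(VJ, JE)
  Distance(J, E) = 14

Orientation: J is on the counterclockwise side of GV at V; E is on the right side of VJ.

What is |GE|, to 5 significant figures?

66.891

G is at the origin; GV runs at -39.9° with length 31.4, so V = 31.4·(cos -39.9°, sin -39.9°) = (24.089, -20.142). ∠GVJ = 129.6°, so VJ runs at -39.9° + (180° − 129.6°) = 10.500° from the x-axis; with |VJ| = 34.9, J = V + 34.9·(cos 10.500°, sin 10.500°) = (58.405, -13.781). VJ ⟂ JE; with |JE| = 14.0 on the right of VJ, E = J + 14.0·(0.18224, -0.98325) = (60.956, -27.547). Then |GE| = |E − G| = 66.891.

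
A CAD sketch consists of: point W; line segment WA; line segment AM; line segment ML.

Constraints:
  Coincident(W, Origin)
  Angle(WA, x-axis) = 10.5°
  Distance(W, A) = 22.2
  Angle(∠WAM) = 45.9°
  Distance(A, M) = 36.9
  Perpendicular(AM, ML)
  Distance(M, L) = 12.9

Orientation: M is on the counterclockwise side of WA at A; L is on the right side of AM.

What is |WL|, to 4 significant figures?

35.94

W is at the origin; WA runs at 10.5° with length 22.2, so A = 22.2·(cos 10.5°, sin 10.5°) = (21.83, 4.046). ∠WAM = 45.9°, so AM runs at 10.5° + (180° − 45.9°) = 144.6° from the x-axis; with |AM| = 36.9, M = A + 36.9·(cos 144.6°, sin 144.6°) = (-8.250, 25.42). AM is perpendicular to ML; with |ML| = 12.9 on the right of AM, L = M + 12.9·(0.5793, 0.8151) = (-0.7772, 35.94). Then |WL| = |L − W| = 35.94.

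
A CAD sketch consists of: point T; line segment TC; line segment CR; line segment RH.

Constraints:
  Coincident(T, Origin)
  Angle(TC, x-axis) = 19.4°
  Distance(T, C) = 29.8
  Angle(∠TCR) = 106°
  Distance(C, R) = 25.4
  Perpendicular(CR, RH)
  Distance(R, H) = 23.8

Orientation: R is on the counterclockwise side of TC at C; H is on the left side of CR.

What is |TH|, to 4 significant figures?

33.96

T is at the origin; TC runs at 19.4° with length 29.8, so C = 29.8·(cos 19.4°, sin 19.4°) = (28.11, 9.898). ∠TCR = 106.0°, so CR runs at 19.4° + (180° − 106.0°) = 93.40° from the x-axis; with |CR| = 25.4, R = C + 25.4·(cos 93.40°, sin 93.40°) = (26.60, 35.25). The perpendicularity gives RH at right angles to CR; with |RH| = 23.8 on the left of CR, H = R + 23.8·(-0.9982, -0.05931) = (2.844, 33.84). Then |TH| = |H − T| = 33.96.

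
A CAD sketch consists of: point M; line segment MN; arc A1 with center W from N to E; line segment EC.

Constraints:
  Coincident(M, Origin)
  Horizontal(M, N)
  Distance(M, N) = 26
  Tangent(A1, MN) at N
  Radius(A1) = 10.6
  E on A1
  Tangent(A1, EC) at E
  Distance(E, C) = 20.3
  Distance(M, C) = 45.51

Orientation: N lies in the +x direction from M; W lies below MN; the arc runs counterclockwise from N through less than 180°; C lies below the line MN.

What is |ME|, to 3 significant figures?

25.2

Checks: M = (0.00, 0.00) ✓; |WE| = 10.60 ✓; ∠(WE, EC) = 90.00° ✓; |EC| = 20.30 ✓; |MC| = 45.51 ✓.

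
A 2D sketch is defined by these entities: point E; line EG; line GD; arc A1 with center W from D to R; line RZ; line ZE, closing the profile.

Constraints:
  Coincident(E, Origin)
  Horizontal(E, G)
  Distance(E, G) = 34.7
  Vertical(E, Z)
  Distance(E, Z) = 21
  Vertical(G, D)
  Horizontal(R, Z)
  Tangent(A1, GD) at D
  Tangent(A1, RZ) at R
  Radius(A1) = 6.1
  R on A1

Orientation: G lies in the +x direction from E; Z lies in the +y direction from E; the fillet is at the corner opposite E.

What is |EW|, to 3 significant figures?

32.2

E is at the origin; EG is horizontal with |EG| = 34.7 and G on the +x side, so G = (34.7, 0.00). E and Z share the same x with |EZ| = 21.0 and Z on the +y side, so Z = (0.00, 21.0). The virtual corner opposite E is at (34.7, 21.0). A1 meets GD tangentially, so WD is at right angles to GD and the tangent condition forces WR to be normal to RZ, with radius 6.1, so the center W sits 6.1 in from both sides at W = (28.6, 14.9). Then |EW| = |W − E| = 32.2.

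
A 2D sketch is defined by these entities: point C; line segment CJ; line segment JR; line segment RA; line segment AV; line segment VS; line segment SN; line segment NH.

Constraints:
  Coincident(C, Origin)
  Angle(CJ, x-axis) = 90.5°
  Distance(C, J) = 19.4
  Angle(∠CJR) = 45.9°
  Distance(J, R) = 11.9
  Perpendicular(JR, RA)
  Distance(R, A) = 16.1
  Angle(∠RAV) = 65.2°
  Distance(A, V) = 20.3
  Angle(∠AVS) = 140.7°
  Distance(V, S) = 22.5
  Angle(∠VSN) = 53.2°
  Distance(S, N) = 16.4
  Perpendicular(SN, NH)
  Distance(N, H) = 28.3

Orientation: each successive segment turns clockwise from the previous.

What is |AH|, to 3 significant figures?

17.6

∠VSN = 53.2° gives SN at -54.5° from the x-axis; with |SN| = 16.4, N = (6.24, 26.5). The perpendicularity gives NH at right angles to SN, so NH runs at -144°; with |NH| = 28.3, H = (-16.8, 10.1). Then |AH| = |H − A| = 17.6.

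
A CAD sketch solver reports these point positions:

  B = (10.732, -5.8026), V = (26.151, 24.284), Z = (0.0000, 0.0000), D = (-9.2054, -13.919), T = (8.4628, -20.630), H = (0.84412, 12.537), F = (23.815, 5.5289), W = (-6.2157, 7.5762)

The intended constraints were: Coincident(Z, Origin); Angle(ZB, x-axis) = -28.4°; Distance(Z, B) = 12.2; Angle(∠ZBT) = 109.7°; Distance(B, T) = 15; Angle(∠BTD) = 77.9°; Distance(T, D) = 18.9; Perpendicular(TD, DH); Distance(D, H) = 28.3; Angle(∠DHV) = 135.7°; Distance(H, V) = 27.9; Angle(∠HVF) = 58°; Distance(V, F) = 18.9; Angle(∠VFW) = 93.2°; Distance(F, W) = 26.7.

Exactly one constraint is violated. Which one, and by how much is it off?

Distance(F, W) = 26.7 — off by 3.40.

Z = (0.00, 0.00) ✓; ZB at -28.40° ✓; |ZB| = 12.20 ✓; ∠ZBT = 109.7° ✓; |BT| = 15.00 ✓; ∠BTD = 77.90° ✓; |TD| = 18.90 ✓; ∠(TD, DH) = 90.00° ✓; |DH| = 28.30 ✓; ∠DHV = 135.7° ✓; |HV| = 27.90 ✓; ∠HVF = 58.00° ✓; |VF| = 18.90 ✓; ∠VFW = 93.20° ✓; |FW| = 30.10 ✗.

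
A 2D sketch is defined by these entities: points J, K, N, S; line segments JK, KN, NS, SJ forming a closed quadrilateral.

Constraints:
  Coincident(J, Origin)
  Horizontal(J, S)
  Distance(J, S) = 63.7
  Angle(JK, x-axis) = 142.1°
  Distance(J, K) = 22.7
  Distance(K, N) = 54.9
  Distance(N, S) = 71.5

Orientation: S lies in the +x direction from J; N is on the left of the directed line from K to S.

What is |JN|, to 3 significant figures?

58.2

Checks: |KN| = 54.90 ✓; |NS| = 71.50 ✓.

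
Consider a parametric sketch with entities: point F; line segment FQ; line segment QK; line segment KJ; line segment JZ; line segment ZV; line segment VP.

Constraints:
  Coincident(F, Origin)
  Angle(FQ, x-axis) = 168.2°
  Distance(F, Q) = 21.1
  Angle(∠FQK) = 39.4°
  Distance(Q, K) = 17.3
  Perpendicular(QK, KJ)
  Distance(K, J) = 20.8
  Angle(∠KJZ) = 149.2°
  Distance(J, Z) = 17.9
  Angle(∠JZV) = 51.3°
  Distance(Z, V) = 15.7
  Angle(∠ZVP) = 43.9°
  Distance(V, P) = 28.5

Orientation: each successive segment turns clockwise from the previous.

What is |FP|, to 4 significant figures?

23.68

F is at the origin; FQ runs at 168.2° with length 21.1, so Q = (-20.65, 4.315). ∠FQK = 39.4° gives QK at 27.60° from the x-axis; with |QK| = 17.3, K = (-5.323, 12.33). The perpendicularity gives KJ at right angles to QK, so KJ runs at -62.40°; with |KJ| = 20.8, J = (4.314, -6.103). ∠KJZ = 149.2° gives JZ at -93.20° from the x-axis; with |JZ| = 17.9, Z = (3.315, -23.98). ∠JZV = 51.3° gives ZV at 138.1° from the x-axis; with |ZV| = 15.7, V = (-8.371, -13.49). ∠ZVP = 43.9° gives VP at 2.000° from the x-axis; with |VP| = 28.5, P = (20.11, -12.50). Then |FP| = |P − F| = 23.68.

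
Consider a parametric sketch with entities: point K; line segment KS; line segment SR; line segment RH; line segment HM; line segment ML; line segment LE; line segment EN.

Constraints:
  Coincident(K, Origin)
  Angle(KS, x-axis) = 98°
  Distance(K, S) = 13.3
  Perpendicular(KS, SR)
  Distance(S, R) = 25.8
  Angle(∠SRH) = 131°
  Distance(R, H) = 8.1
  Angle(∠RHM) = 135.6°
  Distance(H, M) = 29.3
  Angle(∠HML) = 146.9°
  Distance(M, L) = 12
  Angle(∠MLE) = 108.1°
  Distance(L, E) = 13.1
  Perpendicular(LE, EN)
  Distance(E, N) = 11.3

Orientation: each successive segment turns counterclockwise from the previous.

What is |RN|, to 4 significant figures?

32.61

K is at the origin; KS runs at 98.0° with length 13.3, so S = (-1.851, 13.17). The perpendicularity gives SR at right angles to KS, so SR runs at -172.0°; with |SR| = 25.8, R = (-27.40, 9.580). ∠SRH = 131.0° gives RH at -123.0° from the x-axis; with |RH| = 8.1, H = (-31.81, 2.787). ∠RHM = 135.6° gives HM at -78.60° from the x-axis; with |HM| = 29.3, M = (-26.02, -25.94). ∠HML = 146.9° gives ML at -45.50° from the x-axis; with |ML| = 12.0, L = (-17.61, -34.49). ∠MLE = 108.1° gives LE at 26.40° from the x-axis; with |LE| = 13.1, E = (-5.875, -28.67). LE ⟂ EN, so EN runs at 116.4°; with |EN| = 11.3, N = (-10.90, -18.55). Then |RN| = |N − R| = 32.61.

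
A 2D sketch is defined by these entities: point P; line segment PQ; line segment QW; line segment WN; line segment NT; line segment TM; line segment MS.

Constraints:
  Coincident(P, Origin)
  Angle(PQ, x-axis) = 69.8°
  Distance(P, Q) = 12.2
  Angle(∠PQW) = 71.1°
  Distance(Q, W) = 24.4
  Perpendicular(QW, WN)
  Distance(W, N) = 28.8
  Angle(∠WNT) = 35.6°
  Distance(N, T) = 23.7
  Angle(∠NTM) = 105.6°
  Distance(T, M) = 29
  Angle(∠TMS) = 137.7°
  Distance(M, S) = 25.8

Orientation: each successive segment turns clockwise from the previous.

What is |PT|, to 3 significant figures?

6.95

QW is perpendicular to WN, so WN runs at -129°; with |WN| = 28.8, N = (4.98, -26.3). ∠WNT = 35.6° gives NT at 86.5° from the x-axis; with |NT| = 23.7, T = (6.43, -2.63). Then |PT| = |T − P| = 6.95.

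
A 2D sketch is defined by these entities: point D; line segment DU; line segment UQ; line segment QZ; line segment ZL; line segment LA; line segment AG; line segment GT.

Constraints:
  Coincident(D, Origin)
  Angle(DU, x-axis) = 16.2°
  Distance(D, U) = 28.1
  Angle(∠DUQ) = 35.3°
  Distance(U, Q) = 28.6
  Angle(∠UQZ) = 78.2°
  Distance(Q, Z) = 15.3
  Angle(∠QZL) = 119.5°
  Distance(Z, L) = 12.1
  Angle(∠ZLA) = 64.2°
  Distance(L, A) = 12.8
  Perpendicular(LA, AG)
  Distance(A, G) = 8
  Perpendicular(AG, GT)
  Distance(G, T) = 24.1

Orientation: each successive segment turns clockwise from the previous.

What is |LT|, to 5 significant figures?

13.845

LA ⟂ AG, so AG runs at -136.60°; with |AG| = 8.0, G = (6.6861, -6.2566). AG is perpendicular to GT, so GT runs at 133.40°; with |GT| = 24.1, T = (-9.8727, 11.254). Then |LT| = |T − L| = 13.845.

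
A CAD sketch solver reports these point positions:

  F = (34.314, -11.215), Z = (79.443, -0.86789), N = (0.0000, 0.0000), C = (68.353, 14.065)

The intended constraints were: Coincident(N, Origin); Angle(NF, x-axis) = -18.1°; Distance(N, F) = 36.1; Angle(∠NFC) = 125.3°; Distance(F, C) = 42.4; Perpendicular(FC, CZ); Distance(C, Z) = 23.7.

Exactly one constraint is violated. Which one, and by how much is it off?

Distance(C, Z) = 23.7 — off by 5.10.

N = (0.00, 0.00) ✓; NF at -18.10° ✓; |NF| = 36.10 ✓; ∠NFC = 125.3° ✓; |FC| = 42.40 ✓; ∠(FC, CZ) = 90.00° ✓; |CZ| = 18.60 ✗.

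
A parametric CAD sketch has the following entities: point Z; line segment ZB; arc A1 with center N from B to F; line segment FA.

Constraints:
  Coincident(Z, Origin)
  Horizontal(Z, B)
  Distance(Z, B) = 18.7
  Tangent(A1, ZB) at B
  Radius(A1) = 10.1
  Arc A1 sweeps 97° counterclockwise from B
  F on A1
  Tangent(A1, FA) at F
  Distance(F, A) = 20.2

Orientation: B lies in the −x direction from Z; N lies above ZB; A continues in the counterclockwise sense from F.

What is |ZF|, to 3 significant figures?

14.3

Z is at the origin; ZB is horizontal with |ZB| = 18.7 and B on the −x side, so B = (-18.7, 0.00). Tangency of A1 to ZB means the radius NB is perpendicular to ZB, so N = B + (0, 10.1) = (-18.7, 10.1). On A1, B sits at bearing -90° from N; a 97° counterclockwise sweep puts F at bearing 7°, so F = N + 10.1·(cos 7°, sin 7°) = (-8.68, 11.3). Then |ZF| = |F − Z| = 14.3.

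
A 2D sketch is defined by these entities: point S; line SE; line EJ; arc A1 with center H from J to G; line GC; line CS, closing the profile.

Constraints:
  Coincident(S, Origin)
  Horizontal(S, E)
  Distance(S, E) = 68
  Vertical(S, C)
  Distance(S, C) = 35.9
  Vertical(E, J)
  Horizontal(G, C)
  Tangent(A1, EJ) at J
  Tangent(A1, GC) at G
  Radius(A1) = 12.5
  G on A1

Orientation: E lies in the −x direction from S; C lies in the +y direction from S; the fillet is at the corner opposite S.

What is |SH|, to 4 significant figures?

60.23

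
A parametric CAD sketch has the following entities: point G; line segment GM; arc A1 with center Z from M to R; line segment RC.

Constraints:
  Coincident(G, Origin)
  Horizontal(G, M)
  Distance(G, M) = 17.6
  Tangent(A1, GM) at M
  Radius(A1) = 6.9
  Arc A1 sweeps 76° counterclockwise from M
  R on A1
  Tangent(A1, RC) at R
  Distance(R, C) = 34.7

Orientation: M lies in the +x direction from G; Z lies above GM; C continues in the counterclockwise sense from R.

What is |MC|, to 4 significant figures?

41.72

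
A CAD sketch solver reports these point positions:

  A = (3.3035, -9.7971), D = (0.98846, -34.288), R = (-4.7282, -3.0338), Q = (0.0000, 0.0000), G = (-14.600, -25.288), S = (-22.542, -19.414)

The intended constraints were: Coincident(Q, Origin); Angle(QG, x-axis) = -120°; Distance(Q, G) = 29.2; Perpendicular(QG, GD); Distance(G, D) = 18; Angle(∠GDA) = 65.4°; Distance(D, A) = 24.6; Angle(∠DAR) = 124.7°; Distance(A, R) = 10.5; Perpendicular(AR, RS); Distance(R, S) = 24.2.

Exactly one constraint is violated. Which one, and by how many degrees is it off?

Perpendicular(AR, RS) — off by 7.30°.

Q = (0.00, 0.00) ✓; QG at -120.0° ✓; |QG| = 29.20 ✓; ∠(QG, GD) = 90.00° ✓; |GD| = 18.00 ✓; ∠GDA = 65.40° ✓; |DA| = 24.60 ✓; ∠DAR = 124.7° ✓; |AR| = 10.50 ✓; ∠(AR, RS) = 82.70° ✗; |RS| = 24.20 ✓.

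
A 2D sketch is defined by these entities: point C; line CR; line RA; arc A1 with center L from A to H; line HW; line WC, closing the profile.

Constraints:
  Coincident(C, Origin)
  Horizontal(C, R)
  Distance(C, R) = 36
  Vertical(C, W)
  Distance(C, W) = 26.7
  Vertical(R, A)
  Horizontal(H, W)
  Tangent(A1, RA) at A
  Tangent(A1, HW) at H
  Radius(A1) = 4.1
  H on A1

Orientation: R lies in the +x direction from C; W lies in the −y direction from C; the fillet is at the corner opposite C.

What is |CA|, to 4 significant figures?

42.51

C is at the origin; CR is horizontal with |CR| = 36.0 and R on the +x side, so R = (36.00, 0.000). CW is vertical with |CW| = 26.7 and W on the −y side, so W = (0.000, -26.70). The virtual corner opposite C is at (36.00, -26.70). Since A1 is tangent to RA there, LA ⟂ RA and tangency of A1 to HW means the radius LH is perpendicular to HW, with radius 4.1, so the center L sits 4.1 in from both sides at L = (31.90, -22.60). That places the tangent points at A = (36.00, -22.60) on RA and H = (31.90, -26.70) on HW. Then |CA| = |A − C| = 42.51.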